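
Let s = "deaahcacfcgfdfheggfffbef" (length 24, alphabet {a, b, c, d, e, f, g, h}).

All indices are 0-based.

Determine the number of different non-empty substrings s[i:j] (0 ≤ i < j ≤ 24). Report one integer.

rank | idx | suffix
   0 |   2 | aahcacfcgfdfheggfffbef
   1 |   6 | acfcgfdfheggfffbef
   2 |   3 | ahcacfcgfdfheggfffbef
   3 |  21 | bef
   4 |   5 | cacfcgfdfheggfffbef
   5 |   7 | cfcgfdfheggfffbef
   6 |   9 | cgfdfheggfffbef
   7 |   0 | deaahcacfcgfdfheggfffbef
   8 |  12 | dfheggfffbef
   9 |   1 | eaahcacfcgfdfheggfffbef
  10 |  22 | ef
  11 |  15 | eggfffbef
  12 |  23 | f
  13 |  20 | fbef
  14 |   8 | fcgfdfheggfffbef
  15 |  11 | fdfheggfffbef
  16 |  19 | ffbef
  17 |  18 | fffbef
  18 |  13 | fheggfffbef
  19 |  10 | gfdfheggfffbef
  20 |  17 | gfffbef
  21 |  16 | ggfffbef
  22 |   4 | hcacfcgfdfheggfffbef
  23 |  14 | heggfffbef

SA = [2, 6, 3, 21, 5, 7, 9, 0, 12, 1, 22, 15, 23, 20, 8, 11, 19, 18, 13, 10, 17, 16, 4, 14]
rank  pair      lcp
   1  s[2:],s[6:]  1  'a'
   2  s[6:],s[3:]  1  'a'
   3  s[3:],s[21:]  0  ''
   4  s[21:],s[5:]  0  ''
   5  s[5:],s[7:]  1  'c'
   6  s[7:],s[9:]  1  'c'
   7  s[9:],s[0:]  0  ''
   8  s[0:],s[12:]  1  'd'
   9  s[12:],s[1:]  0  ''
  10  s[1:],s[22:]  1  'e'
  11  s[22:],s[15:]  1  'e'
  12  s[15:],s[23:]  0  ''
  13  s[23:],s[20:]  1  'f'
  14  s[20:],s[8:]  1  'f'
  15  s[8:],s[11:]  1  'f'
  16  s[11:],s[19:]  1  'f'
  17  s[19:],s[18:]  2  'ff'
  18  s[18:],s[13:]  1  'f'
  19  s[13:],s[10:]  0  ''
  20  s[10:],s[17:]  2  'gf'
  21  s[17:],s[16:]  1  'g'
  22  s[16:],s[4:]  0  ''
  23  s[4:],s[14:]  1  'h'

n(n+1)/2 = 24·25/2 = 300
Σ LCP = 0 + 1 + 1 + 0 + 0 + 1 + 1 + 0 + 1 + 0 + 1 + 1 + 0 + 1 + 1 + 1 + 1 + 2 + 1 + 0 + 2 + 1 + 0 + 1 = 18
distinct = 300 − 18 = 282

282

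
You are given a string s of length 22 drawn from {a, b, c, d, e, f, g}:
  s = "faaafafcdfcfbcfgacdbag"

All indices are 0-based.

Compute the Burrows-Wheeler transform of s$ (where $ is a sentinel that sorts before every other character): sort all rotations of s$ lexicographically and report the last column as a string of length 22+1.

gfagafbdfaffbcc$acadcaf

rank  rotation                 last
    0  $faaafafcdfcfbcfgacdbag  g
    1  aaafafcdfcfbcfgacdbag$f  f
    2  aafafcdfcfbcfgacdbag$fa  a
    3  acdbag$faaafafcdfcfbcfg  g
    4  afafcdfcfbcfgacdbag$faa  a
    5  afcdfcfbcfgacdbag$faaaf  f
    6  ag$faaafafcdfcfbcfgacdb  b
    7  bag$faaafafcdfcfbcfgacd  d
    8  bcfgacdbag$faaafafcdfcf  f
    9  cdbag$faaafafcdfcfbcfga  a
   10  cdfcfbcfgacdbag$faaafaf  f
   11  cfbcfgacdbag$faaafafcdf  f
   12  cfgacdbag$faaafafcdfcfb  b
   13  dbag$faaafafcdfcfbcfgac  c
   14  dfcfbcfgacdbag$faaafafc  c
   15  faaafafcdfcfbcfgacdbag$  $
   16  fafcdfcfbcfgacdbag$faaa  a
   17  fbcfgacdbag$faaafafcdfc  c
   18  fcdfcfbcfgacdbag$faaafa  a
   19  fcfbcfgacdbag$faaafafcd  d
   20  fgacdbag$faaafafcdfcfbc  c
   21  g$faaafafcdfcfbcfgacdba  a
   22  gacdbag$faaafafcdfcfbcf  f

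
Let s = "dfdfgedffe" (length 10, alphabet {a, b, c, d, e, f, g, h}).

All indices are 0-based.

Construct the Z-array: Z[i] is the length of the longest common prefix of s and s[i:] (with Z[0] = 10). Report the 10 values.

[10, 0, 2, 0, 0, 0, 2, 0, 0, 0]

Z[0]=10
i=1: fresh scan; Z[1]=0
i=2: fresh scan; Z[2]=2 extend→box=[2,4)
i=3: min(r-i=1, Z[1]=0)=0; Z[3]=0
i=4: fresh scan; Z[4]=0
i=5: fresh scan; Z[5]=0
i=6: fresh scan; Z[6]=2 extend→box=[6,8)
i=7: min(r-i=1, Z[1]=0)=0; Z[7]=0
i=8: fresh scan; Z[8]=0
i=9: fresh scan; Z[9]=0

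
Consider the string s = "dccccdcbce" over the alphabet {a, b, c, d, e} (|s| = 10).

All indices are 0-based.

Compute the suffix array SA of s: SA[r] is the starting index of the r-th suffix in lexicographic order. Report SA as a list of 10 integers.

rank | idx | suffix
   0 |   7 | bce
   1 |   6 | cbce
   2 |   1 | ccccdcbce
   3 |   2 | cccdcbce
   4 |   3 | ccdcbce
   5 |   4 | cdcbce
   6 |   8 | ce
   7 |   5 | dcbce
   8 |   0 | dccccdcbce
   9 |   9 | e

[7, 6, 1, 2, 3, 4, 8, 5, 0, 9]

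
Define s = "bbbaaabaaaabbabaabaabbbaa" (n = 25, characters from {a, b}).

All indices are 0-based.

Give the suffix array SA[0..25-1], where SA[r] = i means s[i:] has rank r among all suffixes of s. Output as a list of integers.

[24, 23, 7, 3, 8, 4, 15, 9, 18, 5, 13, 16, 10, 19, 22, 6, 2, 14, 17, 12, 21, 1, 11, 20, 0]

sorted suffixes:
  #0 SA[0]=24  'a'
  #1 SA[1]=23  'aa'
  #2 SA[2]=7  'aaaabbabaabaabbbaa'
  #3 SA[3]=3  'aaabaaaabbabaabaabbbaa'
  #4 SA[4]=8  'aaabbabaabaabbbaa'
  #5 SA[5]=4  'aabaaaabbabaabaabbbaa'
  #6 SA[6]=15  'aabaabbbaa'
  #7 SA[7]=9  'aabbabaabaabbbaa'
  #8 SA[8]=18  'aabbbaa'
  #9 SA[9]=5  'abaaaabbabaabaabbbaa'
  #10 SA[10]=13  'abaabaabbbaa'
  #11 SA[11]=16  'abaabbbaa'
  #12 SA[12]=10  'abbabaabaabbbaa'
  #13 SA[13]=19  'abbbaa'
  #14 SA[14]=22  'baa'
  #15 SA[15]=6  'baaaabbabaabaabbbaa'
  #16 SA[16]=2  'baaabaaaabbabaabaabbbaa'
  #17 SA[17]=14  'baabaabbbaa'
  #18 SA[18]=17  'baabbbaa'
  #19 SA[19]=12  'babaabaabbbaa'
  #20 SA[20]=21  'bbaa'
  #21 SA[21]=1  'bbaaabaaaabbabaabaabbbaa'
  #22 SA[22]=11  'bbabaabaabbbaa'
  #23 SA[23]=20  'bbbaa'
  #24 SA[24]=0  'bbbaaabaaaabbabaabaabbbaa'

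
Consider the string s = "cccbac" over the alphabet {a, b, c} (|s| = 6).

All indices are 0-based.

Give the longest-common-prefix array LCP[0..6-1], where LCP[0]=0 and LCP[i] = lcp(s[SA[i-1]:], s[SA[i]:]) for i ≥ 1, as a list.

[0, 0, 0, 1, 1, 2]

rank | idx | suffix
   0 |   4 | ac
   1 |   3 | bac
   2 |   5 | c
   3 |   2 | cbac
   4 |   1 | ccbac
   5 |   0 | cccbac

SA = [4, 3, 5, 2, 1, 0]
rank  pair      lcp
   1  s[4:],s[3:]  0  ''
   2  s[3:],s[5:]  0  ''
   3  s[5:],s[2:]  1  'c'
   4  s[2:],s[1:]  1  'c'
   5  s[1:],s[0:]  2  'cc'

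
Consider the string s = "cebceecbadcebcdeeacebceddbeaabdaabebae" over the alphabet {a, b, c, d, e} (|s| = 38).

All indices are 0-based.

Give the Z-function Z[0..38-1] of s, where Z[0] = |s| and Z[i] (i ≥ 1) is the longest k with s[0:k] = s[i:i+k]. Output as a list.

[38, 0, 0, 2, 0, 0, 1, 0, 0, 0, 4, 0, 0, 1, 0, 0, 0, 0, 5, 0, 0, 2, 0, 0, 0, 0, 0, 0, 0, 0, 0, 0, 0, 0, 0, 0, 0, 0]

Z[0]=38
i=1: outside box; Z[1]=0
i=2: outside box; Z[2]=0
i=3: outside box; Z[3]=2 extend→box=[3,5)
i=4: min(r-i=1, Z[1]=0)=0; Z[4]=0
i=5: outside box; Z[5]=0
i=6: outside box; Z[6]=1 extend→box=[6,7)
i=7: outside box; Z[7]=0
i=8: outside box; Z[8]=0
i=9: outside box; Z[9]=0
i=10: outside box; Z[10]=4 extend→box=[10,14)
i=11: min(r-i=3, Z[1]=0)=0; Z[11]=0
i=12: min(r-i=2, Z[2]=0)=0; Z[12]=0
i=13: min(r-i=1, Z[3]=2)=1; Z[13]=1
i=14: outside box; Z[14]=0
i=15: outside box; Z[15]=0
i=16: outside box; Z[16]=0
i=17: outside box; Z[17]=0
i=18: outside box; Z[18]=5 extend→box=[18,23)
i=19: min(r-i=4, Z[1]=0)=0; Z[19]=0
i=20: min(r-i=3, Z[2]=0)=0; Z[20]=0
i=21: min(r-i=2, Z[3]=2)=2; Z[21]=2
i=22: min(r-i=1, Z[4]=0)=0; Z[22]=0
i=23: outside box; Z[23]=0
i=24: outside box; Z[24]=0
i=25: outside box; Z[25]=0
i=26: outside box; Z[26]=0
i=27: outside box; Z[27]=0
i=28: outside box; Z[28]=0
i=29: outside box; Z[29]=0
i=30: outside box; Z[30]=0
i=31: outside box; Z[31]=0
i=32: outside box; Z[32]=0
i=33: outside box; Z[33]=0
i=34: outside box; Z[34]=0
i=35: outside box; Z[35]=0
i=36: outside box; Z[36]=0
i=37: outside box; Z[37]=0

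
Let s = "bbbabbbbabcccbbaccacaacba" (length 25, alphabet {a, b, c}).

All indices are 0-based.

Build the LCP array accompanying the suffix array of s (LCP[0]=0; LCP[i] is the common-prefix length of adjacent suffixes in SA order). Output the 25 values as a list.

[0, 1, 1, 2, 1, 2, 2, 0, 2, 3, 2, 1, 4, 3, 2, 5, 3, 1, 0, 2, 1, 2, 1, 2, 2]

rank | idx | suffix
   0 |  24 | a
   1 |  20 | aacba
   2 |   3 | abbbbabcccbbaccacaacba
   3 |   8 | abcccbbaccacaacba
   4 |  18 | acaacba
   5 |  21 | acba
   6 |  15 | accacaacba
   7 |  23 | ba
   8 |   2 | babbbbabcccbbaccacaacba
   9 |   7 | babcccbbaccacaacba
  10 |  14 | baccacaacba
  11 |   1 | bbabbbbabcccbbaccacaacba
  12 |   6 | bbabcccbbaccacaacba
  13 |  13 | bbaccacaacba
  14 |   0 | bbbabbbbabcccbbaccacaacba
  15 |   5 | bbbabcccbbaccacaacba
  16 |   4 | bbbbabcccbbaccacaacba
  17 |   9 | bcccbbaccacaacba
  18 |  19 | caacba
  19 |  17 | cacaacba
  20 |  22 | cba
  21 |  12 | cbbaccacaacba
  22 |  16 | ccacaacba
  23 |  11 | ccbbaccacaacba
  24 |  10 | cccbbaccacaacba

SA = [24, 20, 3, 8, 18, 21, 15, 23, 2, 7, 14, 1, 6, 13, 0, 5, 4, 9, 19, 17, 22, 12, 16, 11, 10]
[i] adj suffixes → lcp
  [1] 24/20 → 1 ('a')
  [2] 20/3 → 1 ('a')
  [3] 3/8 → 2 ('ab')
  [4] 8/18 → 1 ('a')
  [5] 18/21 → 2 ('ac')
  [6] 21/15 → 2 ('ac')
  [7] 15/23 → 0 ('')
  [8] 23/2 → 2 ('ba')
  [9] 2/7 → 3 ('bab')
  [10] 7/14 → 2 ('ba')
  [11] 14/1 → 1 ('b')
  [12] 1/6 → 4 ('bbab')
  [13] 6/13 → 3 ('bba')
  [14] 13/0 → 2 ('bb')
  [15] 0/5 → 5 ('bbbab')
  [16] 5/4 → 3 ('bbb')
  [17] 4/9 → 1 ('b')
  [18] 9/19 → 0 ('')
  [19] 19/17 → 2 ('ca')
  [20] 17/22 → 1 ('c')
  [21] 22/12 → 2 ('cb')
  [22] 12/16 → 1 ('c')
  [23] 16/11 → 2 ('cc')
  [24] 11/10 → 2 ('cc')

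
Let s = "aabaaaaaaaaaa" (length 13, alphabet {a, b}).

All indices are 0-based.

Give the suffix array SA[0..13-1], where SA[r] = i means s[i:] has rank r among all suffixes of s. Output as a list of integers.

[12, 11, 10, 9, 8, 7, 6, 5, 4, 3, 0, 1, 2]

sorted suffixes:
  #0 SA[0]=12  'a'
  #1 SA[1]=11  'aa'
  #2 SA[2]=10  'aaa'
  #3 SA[3]=9  'aaaa'
  #4 SA[4]=8  'aaaaa'
  #5 SA[5]=7  'aaaaaa'
  #6 SA[6]=6  'aaaaaaa'
  #7 SA[7]=5  'aaaaaaaa'
  #8 SA[8]=4  'aaaaaaaaa'
  #9 SA[9]=3  'aaaaaaaaaa'
  #10 SA[10]=0  'aabaaaaaaaaaa'
  #11 SA[11]=1  'abaaaaaaaaaa'
  #12 SA[12]=2  'baaaaaaaaaa'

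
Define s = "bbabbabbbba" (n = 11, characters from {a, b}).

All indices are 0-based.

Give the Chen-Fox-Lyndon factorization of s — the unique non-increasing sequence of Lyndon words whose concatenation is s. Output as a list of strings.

emit factor 1: 'b' (i=0, period=1)
emit factor 2: 'b' (i=1, period=1)
emit factor 3: 'abbabbbb' (i=2, period=8)
emit factor 4: 'a' (i=10, period=1)

["b", "b", "abbabbbb", "a"]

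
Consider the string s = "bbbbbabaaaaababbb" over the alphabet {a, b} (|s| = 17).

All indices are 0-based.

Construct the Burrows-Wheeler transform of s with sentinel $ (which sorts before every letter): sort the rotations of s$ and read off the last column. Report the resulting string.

bbaaababbababbabb$

rank  rotation            last
    0  $bbbbbabaaaaababbb  b
    1  aaaaababbb$bbbbbab  b
    2  aaaababbb$bbbbbaba  a
    3  aaababbb$bbbbbabaa  a
    4  aababbb$bbbbbabaaa  a
    5  abaaaaababbb$bbbbb  b
    6  ababbb$bbbbbabaaaa  a
    7  abbb$bbbbbabaaaaab  b
    8  b$bbbbbabaaaaababb  b
    9  baaaaababbb$bbbbba  a
   10  babaaaaababbb$bbbb  b
   11  babbb$bbbbbabaaaaa  a
   12  bb$bbbbbabaaaaabab  b
   13  bbabaaaaababbb$bbb  b
   14  bbb$bbbbbabaaaaaba  a
   15  bbbabaaaaababbb$bb  b
   16  bbbbabaaaaababbb$b  b
   17  bbbbbabaaaaababbb$  $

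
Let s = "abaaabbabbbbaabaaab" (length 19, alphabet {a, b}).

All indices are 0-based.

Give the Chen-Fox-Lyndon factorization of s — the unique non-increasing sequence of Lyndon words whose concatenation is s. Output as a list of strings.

["ab", "aaabbabbbbaab", "aaab"]

emit factor 1: 'ab' (i=0, period=2)
emit factor 2: 'aaabbabbbbaab' (i=2, period=13)
emit factor 3: 'aaab' (i=15, period=4)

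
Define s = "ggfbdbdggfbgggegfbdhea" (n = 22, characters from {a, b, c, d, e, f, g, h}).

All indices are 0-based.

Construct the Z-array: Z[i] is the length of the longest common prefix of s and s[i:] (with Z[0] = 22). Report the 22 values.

Z[0]=22
i=1: fresh scan; Z[1]=1 grow→box=[1,2)
i=2: fresh scan; Z[2]=0
i=3: fresh scan; Z[3]=0
i=4: fresh scan; Z[4]=0
i=5: fresh scan; Z[5]=0
i=6: fresh scan; Z[6]=0
i=7: fresh scan; Z[7]=4 grow→box=[7,11)
i=8: min(r-i=3, Z[1]=1)=1; Z[8]=1
i=9: min(r-i=2, Z[2]=0)=0; Z[9]=0
i=10: min(r-i=1, Z[3]=0)=0; Z[10]=0
i=11: fresh scan; Z[11]=2 grow→box=[11,13)
i=12: min(r-i=1, Z[1]=1)=1; Z[12]=2 grow→box=[12,14)
i=13: min(r-i=1, Z[1]=1)=1; Z[13]=1
i=14: fresh scan; Z[14]=0
i=15: fresh scan; Z[15]=1 grow→box=[15,16)
i=16: fresh scan; Z[16]=0
i=17: fresh scan; Z[17]=0
i=18: fresh scan; Z[18]=0
i=19: fresh scan; Z[19]=0
i=20: fresh scan; Z[20]=0
i=21: fresh scan; Z[21]=0

[22, 1, 0, 0, 0, 0, 0, 4, 1, 0, 0, 2, 2, 1, 0, 1, 0, 0, 0, 0, 0, 0]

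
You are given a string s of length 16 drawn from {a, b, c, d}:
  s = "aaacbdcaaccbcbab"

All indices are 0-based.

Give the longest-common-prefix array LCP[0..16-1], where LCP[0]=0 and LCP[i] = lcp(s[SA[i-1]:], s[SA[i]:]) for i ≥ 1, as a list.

[0, 2, 3, 1, 1, 2, 0, 1, 1, 1, 0, 1, 2, 2, 1, 0]

rank→(start, suffix):
  0 → (0, 'aaacbdcaaccbcbab')
  1 → (1, 'aacbdcaaccbcbab')
  2 → (7, 'aaccbcbab')
  3 → (14, 'ab')
  4 → (2, 'acbdcaaccbcbab')
  5 → (8, 'accbcbab')
  6 → (15, 'b')
  7 → (13, 'bab')
  8 → (11, 'bcbab')
  9 → (4, 'bdcaaccbcbab')
  10 → (6, 'caaccbcbab')
  11 → (12, 'cbab')
  12 → (10, 'cbcbab')
  13 → (3, 'cbdcaaccbcbab')
  14 → (9, 'ccbcbab')
  15 → (5, 'dcaaccbcbab')

SA = [0, 1, 7, 14, 2, 8, 15, 13, 11, 4, 6, 12, 10, 3, 9, 5]
rank  pair      lcp
   1  s[0:],s[1:]  2  'aa'
   2  s[1:],s[7:]  3  'aac'
   3  s[7:],s[14:]  1  'a'
   4  s[14:],s[2:]  1  'a'
   5  s[2:],s[8:]  2  'ac'
   6  s[8:],s[15:]  0  ''
   7  s[15:],s[13:]  1  'b'
   8  s[13:],s[11:]  1  'b'
   9  s[11:],s[4:]  1  'b'
  10  s[4:],s[6:]  0  ''
  11  s[6:],s[12:]  1  'c'
  12  s[12:],s[10:]  2  'cb'
  13  s[10:],s[3:]  2  'cb'
  14  s[3:],s[9:]  1  'c'
  15  s[9:],s[5:]  0  ''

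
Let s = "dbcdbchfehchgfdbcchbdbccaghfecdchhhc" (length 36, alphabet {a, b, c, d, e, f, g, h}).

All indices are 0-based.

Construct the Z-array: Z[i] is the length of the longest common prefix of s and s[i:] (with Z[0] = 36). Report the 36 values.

[36, 0, 0, 3, 0, 0, 0, 0, 0, 0, 0, 0, 0, 0, 3, 0, 0, 0, 0, 0, 3, 0, 0, 0, 0, 0, 0, 0, 0, 0, 1, 0, 0, 0, 0, 0]

Z[0]=36
i=1: fresh scan; Z[1]=0
i=2: fresh scan; Z[2]=0
i=3: fresh scan; Z[3]=3 scan→box=[3,6)
i=4: min(r-i=2, Z[1]=0)=0; Z[4]=0
i=5: min(r-i=1, Z[2]=0)=0; Z[5]=0
i=6: fresh scan; Z[6]=0
i=7: fresh scan; Z[7]=0
i=8: fresh scan; Z[8]=0
i=9: fresh scan; Z[9]=0
i=10: fresh scan; Z[10]=0
i=11: fresh scan; Z[11]=0
i=12: fresh scan; Z[12]=0
i=13: fresh scan; Z[13]=0
i=14: fresh scan; Z[14]=3 scan→box=[14,17)
i=15: min(r-i=2, Z[1]=0)=0; Z[15]=0
i=16: min(r-i=1, Z[2]=0)=0; Z[16]=0
i=17: fresh scan; Z[17]=0
i=18: fresh scan; Z[18]=0
i=19: fresh scan; Z[19]=0
i=20: fresh scan; Z[20]=3 scan→box=[20,23)
i=21: min(r-i=2, Z[1]=0)=0; Z[21]=0
i=22: min(r-i=1, Z[2]=0)=0; Z[22]=0
i=23: fresh scan; Z[23]=0
i=24: fresh scan; Z[24]=0
i=25: fresh scan; Z[25]=0
i=26: fresh scan; Z[26]=0
i=27: fresh scan; Z[27]=0
i=28: fresh scan; Z[28]=0
i=29: fresh scan; Z[29]=0
i=30: fresh scan; Z[30]=1 scan→box=[30,31)
i=31: fresh scan; Z[31]=0
i=32: fresh scan; Z[32]=0
i=33: fresh scan; Z[33]=0
i=34: fresh scan; Z[34]=0
i=35: fresh scan; Z[35]=0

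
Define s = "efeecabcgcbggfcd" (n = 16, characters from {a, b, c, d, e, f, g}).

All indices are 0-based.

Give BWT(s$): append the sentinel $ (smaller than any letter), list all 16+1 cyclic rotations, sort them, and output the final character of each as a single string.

rank  rotation           last
    0  $efeecabcgcbggfcd  d
    1  abcgcbggfcd$efeec  c
    2  bcgcbggfcd$efeeca  a
    3  bggfcd$efeecabcgc  c
    4  cabcgcbggfcd$efee  e
    5  cbggfcd$efeecabcg  g
    6  cd$efeecabcgcbggf  f
    7  cgcbggfcd$efeecab  b
    8  d$efeecabcgcbggfc  c
    9  ecabcgcbggfcd$efe  e
   10  eecabcgcbggfcd$ef  f
   11  efeecabcgcbggfcd$  $
   12  fcd$efeecabcgcbgg  g
   13  feecabcgcbggfcd$e  e
   14  gcbggfcd$efeecabc  c
   15  gfcd$efeecabcgcbg  g
   16  ggfcd$efeecabcgcb  b

dcacegfbcef$gecgb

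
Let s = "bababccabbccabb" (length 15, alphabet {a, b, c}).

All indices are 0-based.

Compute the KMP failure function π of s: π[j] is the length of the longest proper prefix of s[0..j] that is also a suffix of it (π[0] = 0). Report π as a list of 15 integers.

[0, 0, 1, 2, 3, 0, 0, 0, 1, 1, 0, 0, 0, 1, 1]

π[0] = 0
j=1 s[j]='a': π[1]=0 (border '')
j=2 s[j]='b': π[2]=1 (border 'b')
j=3 s[j]='a': π[3]=2 (border 'ba')
j=4 s[j]='b': π[4]=3 (border 'bab')
j=5 s[j]='c': k: 3→1→0; π[5]=0 (border '')
j=6 s[j]='c': π[6]=0 (border '')
j=7 s[j]='a': π[7]=0 (border '')
j=8 s[j]='b': π[8]=1 (border 'b')
j=9 s[j]='b': k: 1→0; π[9]=1 (border 'b')
j=10 s[j]='c': k: 1→0; π[10]=0 (border '')
j=11 s[j]='c': π[11]=0 (border '')
j=12 s[j]='a': π[12]=0 (border '')
j=13 s[j]='b': π[13]=1 (border 'b')
j=14 s[j]='b': k: 1→0; π[14]=1 (border 'b')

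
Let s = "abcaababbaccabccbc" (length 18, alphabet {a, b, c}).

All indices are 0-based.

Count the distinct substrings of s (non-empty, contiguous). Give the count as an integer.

147

rank | idx | suffix
   0 |   3 | aababbaccabccbc
   1 |   4 | ababbaccabccbc
   2 |   6 | abbaccabccbc
   3 |   0 | abcaababbaccabccbc
   4 |  12 | abccbc
   5 |   9 | accabccbc
   6 |   5 | babbaccabccbc
   7 |   8 | baccabccbc
   8 |   7 | bbaccabccbc
   9 |  16 | bc
  10 |   1 | bcaababbaccabccbc
  11 |  13 | bccbc
  12 |  17 | c
  13 |   2 | caababbaccabccbc
  14 |  11 | cabccbc
  15 |  15 | cbc
  16 |  10 | ccabccbc
  17 |  14 | ccbc

SA = [3, 4, 6, 0, 12, 9, 5, 8, 7, 16, 1, 13, 17, 2, 11, 15, 10, 14]
rank  pair      lcp
   1  s[3:],s[4:]  1  'a'
   2  s[4:],s[6:]  2  'ab'
   3  s[6:],s[0:]  2  'ab'
   4  s[0:],s[12:]  3  'abc'
   5  s[12:],s[9:]  1  'a'
   6  s[9:],s[5:]  0  ''
   7  s[5:],s[8:]  2  'ba'
   8  s[8:],s[7:]  1  'b'
   9  s[7:],s[16:]  1  'b'
  10  s[16:],s[1:]  2  'bc'
  11  s[1:],s[13:]  2  'bc'
  12  s[13:],s[17:]  0  ''
  13  s[17:],s[2:]  1  'c'
  14  s[2:],s[11:]  2  'ca'
  15  s[11:],s[15:]  1  'c'
  16  s[15:],s[10:]  1  'c'
  17  s[10:],s[14:]  2  'cc'

n(n+1)/2 = 18·19/2 = 171
Σ LCP = 0 + 1 + 2 + 2 + 3 + 1 + 0 + 2 + 1 + 1 + 2 + 2 + 0 + 1 + 2 + 1 + 1 + 2 = 24
distinct = 171 − 24 = 147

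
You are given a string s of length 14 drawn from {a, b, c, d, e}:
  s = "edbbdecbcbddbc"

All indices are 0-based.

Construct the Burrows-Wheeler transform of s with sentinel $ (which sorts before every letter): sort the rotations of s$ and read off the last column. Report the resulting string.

rank  rotation         last
    0  $edbbdecbcbddbc  c
    1  bbdecbcbddbc$ed  d
    2  bc$edbbdecbcbdd  d
    3  bcbddbc$edbbdec  c
    4  bddbc$edbbdecbc  c
    5  bdecbcbddbc$edb  b
    6  c$edbbdecbcbddb  b
    7  cbcbddbc$edbbde  e
    8  cbddbc$edbbdecb  b
    9  dbbdecbcbddbc$e  e
   10  dbc$edbbdecbcbd  d
   11  ddbc$edbbdecbcb  b
   12  decbcbddbc$edbb  b
   13  ecbcbddbc$edbbd  d
   14  edbbdecbcbddbc$  $

cddccbbebedbbd$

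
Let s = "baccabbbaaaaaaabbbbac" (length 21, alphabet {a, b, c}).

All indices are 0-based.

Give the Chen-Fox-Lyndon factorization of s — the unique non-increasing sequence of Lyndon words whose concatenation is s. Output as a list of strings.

["b", "acc", "abbb", "aaaaaaabbbbac"]

emit factor 1: 'b' (i=0, period=1)
emit factor 2: 'acc' (i=1, period=3)
emit factor 3: 'abbb' (i=4, period=4)
emit factor 4: 'aaaaaaabbbbac' (i=8, period=13)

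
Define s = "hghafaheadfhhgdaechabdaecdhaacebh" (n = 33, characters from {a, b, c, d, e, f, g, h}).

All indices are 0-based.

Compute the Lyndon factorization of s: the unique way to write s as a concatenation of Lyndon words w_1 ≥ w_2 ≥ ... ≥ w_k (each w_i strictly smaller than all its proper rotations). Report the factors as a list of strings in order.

emit factor 1: 'h' (i=0, period=1)
emit factor 2: 'gh' (i=1, period=2)
emit factor 3: 'afahe' (i=3, period=5)
emit factor 4: 'adfhhgdaech' (i=8, period=11)
emit factor 5: 'abdaecdh' (i=19, period=8)
emit factor 6: 'aacebh' (i=27, period=6)

["h", "gh", "afahe", "adfhhgdaech", "abdaecdh", "aacebh"]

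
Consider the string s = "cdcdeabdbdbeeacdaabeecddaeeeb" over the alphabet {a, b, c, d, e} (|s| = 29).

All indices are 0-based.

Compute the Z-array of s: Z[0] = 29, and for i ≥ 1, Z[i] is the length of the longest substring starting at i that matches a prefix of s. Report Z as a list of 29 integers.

Z[0]=29
i=1: outside box; Z[1]=0
i=2: outside box; Z[2]=2 grow→box=[2,4)
i=3: min(r-i=1, Z[1]=0)=0; Z[3]=0
i=4: outside box; Z[4]=0
i=5: outside box; Z[5]=0
i=6: outside box; Z[6]=0
i=7: outside box; Z[7]=0
i=8: outside box; Z[8]=0
i=9: outside box; Z[9]=0
i=10: outside box; Z[10]=0
i=11: outside box; Z[11]=0
i=12: outside box; Z[12]=0
i=13: outside box; Z[13]=0
i=14: outside box; Z[14]=2 grow→box=[14,16)
i=15: min(r-i=1, Z[1]=0)=0; Z[15]=0
i=16: outside box; Z[16]=0
i=17: outside box; Z[17]=0
i=18: outside box; Z[18]=0
i=19: outside box; Z[19]=0
i=20: outside box; Z[20]=0
i=21: outside box; Z[21]=2 grow→box=[21,23)
i=22: min(r-i=1, Z[1]=0)=0; Z[22]=0
i=23: outside box; Z[23]=0
i=24: outside box; Z[24]=0
i=25: outside box; Z[25]=0
i=26: outside box; Z[26]=0
i=27: outside box; Z[27]=0
i=28: outside box; Z[28]=0

[29, 0, 2, 0, 0, 0, 0, 0, 0, 0, 0, 0, 0, 0, 2, 0, 0, 0, 0, 0, 0, 2, 0, 0, 0, 0, 0, 0, 0]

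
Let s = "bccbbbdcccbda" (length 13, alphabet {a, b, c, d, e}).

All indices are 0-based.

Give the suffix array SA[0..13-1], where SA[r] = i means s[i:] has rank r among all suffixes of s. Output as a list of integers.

sorted suffixes:
  #0 SA[0]=12  'a'
  #1 SA[1]=3  'bbbdcccbda'
  #2 SA[2]=4  'bbdcccbda'
  #3 SA[3]=0  'bccbbbdcccbda'
  #4 SA[4]=10  'bda'
  #5 SA[5]=5  'bdcccbda'
  #6 SA[6]=2  'cbbbdcccbda'
  #7 SA[7]=9  'cbda'
  #8 SA[8]=1  'ccbbbdcccbda'
  #9 SA[9]=8  'ccbda'
  #10 SA[10]=7  'cccbda'
  #11 SA[11]=11  'da'
  #12 SA[12]=6  'dcccbda'

[12, 3, 4, 0, 10, 5, 2, 9, 1, 8, 7, 11, 6]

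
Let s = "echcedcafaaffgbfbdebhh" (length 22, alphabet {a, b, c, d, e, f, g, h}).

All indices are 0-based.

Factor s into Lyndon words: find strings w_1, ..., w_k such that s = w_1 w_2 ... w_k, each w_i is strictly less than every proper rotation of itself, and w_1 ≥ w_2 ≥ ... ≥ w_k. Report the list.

emit factor 1: 'e' (i=0, period=1)
emit factor 2: 'ch' (i=1, period=2)
emit factor 3: 'ced' (i=3, period=3)
emit factor 4: 'c' (i=6, period=1)
emit factor 5: 'af' (i=7, period=2)
emit factor 6: 'aaffgbfbdebhh' (i=9, period=13)

["e", "ch", "ced", "c", "af", "aaffgbfbdebhh"]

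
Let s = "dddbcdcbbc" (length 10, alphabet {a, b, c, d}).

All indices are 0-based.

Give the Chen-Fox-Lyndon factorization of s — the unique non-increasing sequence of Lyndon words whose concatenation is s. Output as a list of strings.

["d", "d", "d", "bcdc", "bbc"]

emit factor 1: 'd' (i=0, period=1)
emit factor 2: 'd' (i=1, period=1)
emit factor 3: 'd' (i=2, period=1)
emit factor 4: 'bcdc' (i=3, period=4)
emit factor 5: 'bbc' (i=7, period=3)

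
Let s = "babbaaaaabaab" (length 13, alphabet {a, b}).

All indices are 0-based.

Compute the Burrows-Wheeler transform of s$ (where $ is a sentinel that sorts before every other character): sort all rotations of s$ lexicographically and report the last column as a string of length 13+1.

bbaabaaababa$a

rank  rotation        last
    0  $babbaaaaabaab  b
    1  aaaaabaab$babb  b
    2  aaaabaab$babba  a
    3  aaabaab$babbaa  a
    4  aab$babbaaaaab  b
    5  aabaab$babbaaa  a
    6  ab$babbaaaaaba  a
    7  abaab$babbaaaa  a
    8  abbaaaaabaab$b  b
    9  b$babbaaaaabaa  a
   10  baaaaabaab$bab  b
   11  baab$babbaaaaa  a
   12  babbaaaaabaab$  $
   13  bbaaaaabaab$ba  a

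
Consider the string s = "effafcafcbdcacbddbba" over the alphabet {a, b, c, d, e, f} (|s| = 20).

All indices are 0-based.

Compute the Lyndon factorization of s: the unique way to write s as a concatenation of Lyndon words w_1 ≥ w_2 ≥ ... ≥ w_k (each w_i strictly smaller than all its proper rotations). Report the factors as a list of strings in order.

emit factor 1: 'eff' (i=0, period=3)
emit factor 2: 'afcafcbdc' (i=3, period=9)
emit factor 3: 'acbddbb' (i=12, period=7)
emit factor 4: 'a' (i=19, period=1)

["eff", "afcafcbdc", "acbddbb", "a"]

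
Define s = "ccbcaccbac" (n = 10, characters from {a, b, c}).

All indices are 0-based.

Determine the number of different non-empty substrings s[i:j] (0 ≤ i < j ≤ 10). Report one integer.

rank | idx | suffix
   0 |   8 | ac
   1 |   4 | accbac
   2 |   7 | bac
   3 |   2 | bcaccbac
   4 |   9 | c
   5 |   3 | caccbac
   6 |   6 | cbac
   7 |   1 | cbcaccbac
   8 |   5 | ccbac
   9 |   0 | ccbcaccbac

SA = [8, 4, 7, 2, 9, 3, 6, 1, 5, 0]
rank  pair      lcp
   1  s[8:],s[4:]  2  'ac'
   2  s[4:],s[7:]  0  ''
   3  s[7:],s[2:]  1  'b'
   4  s[2:],s[9:]  0  ''
   5  s[9:],s[3:]  1  'c'
   6  s[3:],s[6:]  1  'c'
   7  s[6:],s[1:]  2  'cb'
   8  s[1:],s[5:]  1  'c'
   9  s[5:],s[0:]  3  'ccb'

n(n+1)/2 = 10·11/2 = 55
Σ LCP = 0 + 2 + 0 + 1 + 0 + 1 + 1 + 2 + 1 + 3 = 11
distinct = 55 − 11 = 44

44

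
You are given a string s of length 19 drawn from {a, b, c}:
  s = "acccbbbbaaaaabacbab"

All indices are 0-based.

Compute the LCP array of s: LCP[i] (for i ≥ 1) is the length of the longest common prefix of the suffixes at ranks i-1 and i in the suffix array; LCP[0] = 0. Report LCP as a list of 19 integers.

[0, 4, 3, 2, 1, 2, 1, 2, 0, 1, 2, 2, 1, 2, 3, 0, 2, 1, 2]

rank→(start, suffix):
  0 → (8, 'aaaaabacbab')
  1 → (9, 'aaaabacbab')
  2 → (10, 'aaabacbab')
  3 → (11, 'aabacbab')
  4 → (17, 'ab')
  5 → (12, 'abacbab')
  6 → (14, 'acbab')
  7 → (0, 'acccbbbbaaaaabacbab')
  8 → (18, 'b')
  9 → (7, 'baaaaabacbab')
  10 → (16, 'bab')
  11 → (13, 'bacbab')
  12 → (6, 'bbaaaaabacbab')
  13 → (5, 'bbbaaaaabacbab')
  14 → (4, 'bbbbaaaaabacbab')
  15 → (15, 'cbab')
  16 → (3, 'cbbbbaaaaabacbab')
  17 → (2, 'ccbbbbaaaaabacbab')
  18 → (1, 'cccbbbbaaaaabacbab')

SA = [8, 9, 10, 11, 17, 12, 14, 0, 18, 7, 16, 13, 6, 5, 4, 15, 3, 2, 1]
i: (SA[i-1],SA[i]) lcp shared
  1: (8,9) 4 'aaaa'
  2: (9,10) 3 'aaa'
  3: (10,11) 2 'aa'
  4: (11,17) 1 'a'
  5: (17,12) 2 'ab'
  6: (12,14) 1 'a'
  7: (14,0) 2 'ac'
  8: (0,18) 0 ''
  9: (18,7) 1 'b'
  10: (7,16) 2 'ba'
  11: (16,13) 2 'ba'
  12: (13,6) 1 'b'
  13: (6,5) 2 'bb'
  14: (5,4) 3 'bbb'
  15: (4,15) 0 ''
  16: (15,3) 2 'cb'
  17: (3,2) 1 'c'
  18: (2,1) 2 'cc'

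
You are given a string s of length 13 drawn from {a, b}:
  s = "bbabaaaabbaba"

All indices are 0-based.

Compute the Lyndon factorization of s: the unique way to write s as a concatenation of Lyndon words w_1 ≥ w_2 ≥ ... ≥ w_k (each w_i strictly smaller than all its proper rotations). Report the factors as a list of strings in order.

["b", "b", "ab", "aaaabbab", "a"]

emit factor 1: 'b' (i=0, period=1)
emit factor 2: 'b' (i=1, period=1)
emit factor 3: 'ab' (i=2, period=2)
emit factor 4: 'aaaabbab' (i=4, period=8)
emit factor 5: 'a' (i=12, period=1)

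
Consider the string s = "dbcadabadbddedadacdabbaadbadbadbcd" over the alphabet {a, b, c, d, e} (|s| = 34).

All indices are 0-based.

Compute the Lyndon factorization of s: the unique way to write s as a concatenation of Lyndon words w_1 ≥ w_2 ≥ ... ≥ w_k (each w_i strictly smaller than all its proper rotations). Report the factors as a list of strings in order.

emit factor 1: 'd' (i=0, period=1)
emit factor 2: 'bc' (i=1, period=2)
emit factor 3: 'ad' (i=3, period=2)
emit factor 4: 'abadbddedadacdabb' (i=5, period=17)
emit factor 5: 'aadbadbadbcd' (i=22, period=12)

["d", "bc", "ad", "abadbddedadacdabb", "aadbadbadbcd"]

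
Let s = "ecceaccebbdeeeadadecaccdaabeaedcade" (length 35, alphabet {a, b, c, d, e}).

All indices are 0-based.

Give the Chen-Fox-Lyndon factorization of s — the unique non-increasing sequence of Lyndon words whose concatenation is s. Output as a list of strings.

emit factor 1: 'e' (i=0, period=1)
emit factor 2: 'cce' (i=1, period=3)
emit factor 3: 'accebbdeeeadadec' (i=4, period=16)
emit factor 4: 'accd' (i=20, period=4)
emit factor 5: 'aabeaedcade' (i=24, period=11)

["e", "cce", "accebbdeeeadadec", "accd", "aabeaedcade"]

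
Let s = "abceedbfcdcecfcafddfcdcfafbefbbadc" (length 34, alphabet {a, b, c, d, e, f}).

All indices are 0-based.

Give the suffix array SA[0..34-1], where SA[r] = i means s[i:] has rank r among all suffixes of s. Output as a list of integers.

[0, 31, 24, 15, 30, 29, 1, 26, 6, 33, 14, 8, 20, 10, 2, 22, 12, 5, 32, 9, 21, 17, 18, 11, 4, 3, 27, 23, 28, 25, 13, 7, 19, 16]

sorted suffixes:
  #0 SA[0]=0  'abceedbfcdcecfcafddfcdcfafbefbbadc'
  #1 SA[1]=31  'adc'
  #2 SA[2]=24  'afbefbbadc'
  #3 SA[3]=15  'afddfcdcfafbefbbadc'
  #4 SA[4]=30  'badc'
  #5 SA[5]=29  'bbadc'
  #6 SA[6]=1  'bceedbfcdcecfcafddfcdcfafbefbbadc'
  #7 SA[7]=26  'befbbadc'
  #8 SA[8]=6  'bfcdcecfcafddfcdcfafbefbbadc'
  #9 SA[9]=33  'c'
  #10 SA[10]=14  'cafddfcdcfafbefbbadc'
  #11 SA[11]=8  'cdcecfcafddfcdcfafbefbbadc'
  #12 SA[12]=20  'cdcfafbefbbadc'
  #13 SA[13]=10  'cecfcafddfcdcfafbefbbadc'
  #14 SA[14]=2  'ceedbfcdcecfcafddfcdcfafbefbbadc'
  #15 SA[15]=22  'cfafbefbbadc'
  #16 SA[16]=12  'cfcafddfcdcfafbefbbadc'
  #17 SA[17]=5  'dbfcdcecfcafddfcdcfafbefbbadc'
  #18 SA[18]=32  'dc'
  #19 SA[19]=9  'dcecfcafddfcdcfafbefbbadc'
  #20 SA[20]=21  'dcfafbefbbadc'
  #21 SA[21]=17  'ddfcdcfafbefbbadc'
  #22 SA[22]=18  'dfcdcfafbefbbadc'
  #23 SA[23]=11  'ecfcafddfcdcfafbefbbadc'
  #24 SA[24]=4  'edbfcdcecfcafddfcdcfafbefbbadc'
  #25 SA[25]=3  'eedbfcdcecfcafddfcdcfafbefbbadc'
  #26 SA[26]=27  'efbbadc'
  #27 SA[27]=23  'fafbefbbadc'
  #28 SA[28]=28  'fbbadc'
  #29 SA[29]=25  'fbefbbadc'
  #30 SA[30]=13  'fcafddfcdcfafbefbbadc'
  #31 SA[31]=7  'fcdcecfcafddfcdcfafbefbbadc'
  #32 SA[32]=19  'fcdcfafbefbbadc'
  #33 SA[33]=16  'fddfcdcfafbefbbadc'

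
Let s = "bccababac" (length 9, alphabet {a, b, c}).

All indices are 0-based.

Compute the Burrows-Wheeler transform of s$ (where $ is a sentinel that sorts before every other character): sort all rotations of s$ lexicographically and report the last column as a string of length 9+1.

ccbbaa$acb

rank  rotation    last
    0  $bccababac  c
    1  ababac$bcc  c
    2  abac$bccab  b
    3  ac$bccabab  b
    4  babac$bcca  a
    5  bac$bccaba  a
    6  bccababac$  $
    7  c$bccababa  a
    8  cababac$bc  c
    9  ccababac$b  b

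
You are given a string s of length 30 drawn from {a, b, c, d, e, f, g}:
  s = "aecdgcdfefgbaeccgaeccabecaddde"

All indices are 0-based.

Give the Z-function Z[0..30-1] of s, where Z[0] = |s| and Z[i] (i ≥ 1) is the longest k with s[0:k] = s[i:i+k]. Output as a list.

[30, 0, 0, 0, 0, 0, 0, 0, 0, 0, 0, 0, 3, 0, 0, 0, 0, 3, 0, 0, 0, 1, 0, 0, 0, 1, 0, 0, 0, 0]

Z[0]=30
i=1: outside box; Z[1]=0
i=2: outside box; Z[2]=0
i=3: outside box; Z[3]=0
i=4: outside box; Z[4]=0
i=5: outside box; Z[5]=0
i=6: outside box; Z[6]=0
i=7: outside box; Z[7]=0
i=8: outside box; Z[8]=0
i=9: outside box; Z[9]=0
i=10: outside box; Z[10]=0
i=11: outside box; Z[11]=0
i=12: outside box; Z[12]=3 extend→box=[12,15)
i=13: min(r-i=2, Z[1]=0)=0; Z[13]=0
i=14: min(r-i=1, Z[2]=0)=0; Z[14]=0
i=15: outside box; Z[15]=0
i=16: outside box; Z[16]=0
i=17: outside box; Z[17]=3 extend→box=[17,20)
i=18: min(r-i=2, Z[1]=0)=0; Z[18]=0
i=19: min(r-i=1, Z[2]=0)=0; Z[19]=0
i=20: outside box; Z[20]=0
i=21: outside box; Z[21]=1 extend→box=[21,22)
i=22: outside box; Z[22]=0
i=23: outside box; Z[23]=0
i=24: outside box; Z[24]=0
i=25: outside box; Z[25]=1 extend→box=[25,26)
i=26: outside box; Z[26]=0
i=27: outside box; Z[27]=0
i=28: outside box; Z[28]=0
i=29: outside box; Z[29]=0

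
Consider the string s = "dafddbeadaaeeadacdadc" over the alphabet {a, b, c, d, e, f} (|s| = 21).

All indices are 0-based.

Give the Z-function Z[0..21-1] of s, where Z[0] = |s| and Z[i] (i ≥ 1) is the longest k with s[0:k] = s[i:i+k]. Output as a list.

[21, 0, 0, 1, 1, 0, 0, 0, 2, 0, 0, 0, 0, 0, 2, 0, 0, 2, 0, 1, 0]

Z[0]=21
i=1: fresh scan; Z[1]=0
i=2: fresh scan; Z[2]=0
i=3: fresh scan; Z[3]=1 grow→box=[3,4)
i=4: fresh scan; Z[4]=1 grow→box=[4,5)
i=5: fresh scan; Z[5]=0
i=6: fresh scan; Z[6]=0
i=7: fresh scan; Z[7]=0
i=8: fresh scan; Z[8]=2 grow→box=[8,10)
i=9: min(r-i=1, Z[1]=0)=0; Z[9]=0
i=10: fresh scan; Z[10]=0
i=11: fresh scan; Z[11]=0
i=12: fresh scan; Z[12]=0
i=13: fresh scan; Z[13]=0
i=14: fresh scan; Z[14]=2 grow→box=[14,16)
i=15: min(r-i=1, Z[1]=0)=0; Z[15]=0
i=16: fresh scan; Z[16]=0
i=17: fresh scan; Z[17]=2 grow→box=[17,19)
i=18: min(r-i=1, Z[1]=0)=0; Z[18]=0
i=19: fresh scan; Z[19]=1 grow→box=[19,20)
i=20: fresh scan; Z[20]=0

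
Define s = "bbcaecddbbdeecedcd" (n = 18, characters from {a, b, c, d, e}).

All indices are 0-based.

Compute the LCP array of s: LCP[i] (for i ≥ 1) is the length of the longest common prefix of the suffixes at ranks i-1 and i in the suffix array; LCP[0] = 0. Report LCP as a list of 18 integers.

sorted suffixes:
  #0 SA[0]=3  'aecddbbdeecedcd'
  #1 SA[1]=0  'bbcaecddbbdeecedcd'
  #2 SA[2]=8  'bbdeecedcd'
  #3 SA[3]=1  'bcaecddbbdeecedcd'
  #4 SA[4]=9  'bdeecedcd'
  #5 SA[5]=2  'caecddbbdeecedcd'
  #6 SA[6]=16  'cd'
  #7 SA[7]=5  'cddbbdeecedcd'
  #8 SA[8]=13  'cedcd'
  #9 SA[9]=17  'd'
  #10 SA[10]=7  'dbbdeecedcd'
  #11 SA[11]=15  'dcd'
  #12 SA[12]=6  'ddbbdeecedcd'
  #13 SA[13]=10  'deecedcd'
  #14 SA[14]=4  'ecddbbdeecedcd'
  #15 SA[15]=12  'ecedcd'
  #16 SA[16]=14  'edcd'
  #17 SA[17]=11  'eecedcd'

SA = [3, 0, 8, 1, 9, 2, 16, 5, 13, 17, 7, 15, 6, 10, 4, 12, 14, 11]
[i] adj suffixes → lcp
  [1] 3/0 → 0 ('')
  [2] 0/8 → 2 ('bb')
  [3] 8/1 → 1 ('b')
  [4] 1/9 → 1 ('b')
  [5] 9/2 → 0 ('')
  [6] 2/16 → 1 ('c')
  [7] 16/5 → 2 ('cd')
  [8] 5/13 → 1 ('c')
  [9] 13/17 → 0 ('')
  [10] 17/7 → 1 ('d')
  [11] 7/15 → 1 ('d')
  [12] 15/6 → 1 ('d')
  [13] 6/10 → 1 ('d')
  [14] 10/4 → 0 ('')
  [15] 4/12 → 2 ('ec')
  [16] 12/14 → 1 ('e')
  [17] 14/11 → 1 ('e')

[0, 0, 2, 1, 1, 0, 1, 2, 1, 0, 1, 1, 1, 1, 0, 2, 1, 1]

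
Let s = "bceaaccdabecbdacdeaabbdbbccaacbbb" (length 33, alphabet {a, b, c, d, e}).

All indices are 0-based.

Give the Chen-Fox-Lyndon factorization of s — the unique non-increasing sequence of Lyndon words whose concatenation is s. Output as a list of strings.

emit factor 1: 'bce' (i=0, period=3)
emit factor 2: 'aaccdabecbdacde' (i=3, period=15)
emit factor 3: 'aabbdbbccaacbbb' (i=18, period=15)

["bce", "aaccdabecbdacde", "aabbdbbccaacbbb"]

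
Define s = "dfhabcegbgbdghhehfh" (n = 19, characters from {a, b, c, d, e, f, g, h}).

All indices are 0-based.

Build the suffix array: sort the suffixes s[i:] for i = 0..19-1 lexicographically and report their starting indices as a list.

[3, 4, 10, 8, 5, 0, 11, 6, 15, 17, 1, 9, 7, 12, 18, 2, 14, 16, 13]

rank→(start, suffix):
  0 → (3, 'abcegbgbdghhehfh')
  1 → (4, 'bcegbgbdghhehfh')
  2 → (10, 'bdghhehfh')
  3 → (8, 'bgbdghhehfh')
  4 → (5, 'cegbgbdghhehfh')
  5 → (0, 'dfhabcegbgbdghhehfh')
  6 → (11, 'dghhehfh')
  7 → (6, 'egbgbdghhehfh')
  8 → (15, 'ehfh')
  9 → (17, 'fh')
  10 → (1, 'fhabcegbgbdghhehfh')
  11 → (9, 'gbdghhehfh')
  12 → (7, 'gbgbdghhehfh')
  13 → (12, 'ghhehfh')
  14 → (18, 'h')
  15 → (2, 'habcegbgbdghhehfh')
  16 → (14, 'hehfh')
  17 → (16, 'hfh')
  18 → (13, 'hhehfh')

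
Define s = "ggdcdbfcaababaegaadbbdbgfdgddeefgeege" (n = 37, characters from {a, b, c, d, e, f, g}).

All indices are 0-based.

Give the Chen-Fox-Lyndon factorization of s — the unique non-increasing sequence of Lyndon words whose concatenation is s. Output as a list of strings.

emit factor 1: 'g' (i=0, period=1)
emit factor 2: 'g' (i=1, period=1)
emit factor 3: 'd' (i=2, period=1)
emit factor 4: 'cd' (i=3, period=2)
emit factor 5: 'bfc' (i=5, period=3)
emit factor 6: 'aababaegaadbbdbgfdgddeefgeege' (i=8, period=29)

["g", "g", "d", "cd", "bfc", "aababaegaadbbdbgfdgddeefgeege"]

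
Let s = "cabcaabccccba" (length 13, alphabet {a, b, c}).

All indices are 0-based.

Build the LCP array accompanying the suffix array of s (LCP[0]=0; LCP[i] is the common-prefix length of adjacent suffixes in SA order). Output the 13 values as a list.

[0, 1, 1, 3, 0, 1, 2, 0, 2, 1, 1, 2, 3]

rank→(start, suffix):
  0 → (12, 'a')
  1 → (4, 'aabccccba')
  2 → (1, 'abcaabccccba')
  3 → (5, 'abccccba')
  4 → (11, 'ba')
  5 → (2, 'bcaabccccba')
  6 → (6, 'bccccba')
  7 → (3, 'caabccccba')
  8 → (0, 'cabcaabccccba')
  9 → (10, 'cba')
  10 → (9, 'ccba')
  11 → (8, 'cccba')
  12 → (7, 'ccccba')

SA = [12, 4, 1, 5, 11, 2, 6, 3, 0, 10, 9, 8, 7]
rank  pair      lcp
   1  s[12:],s[4:]  1  'a'
   2  s[4:],s[1:]  1  'a'
   3  s[1:],s[5:]  3  'abc'
   4  s[5:],s[11:]  0  ''
   5  s[11:],s[2:]  1  'b'
   6  s[2:],s[6:]  2  'bc'
   7  s[6:],s[3:]  0  ''
   8  s[3:],s[0:]  2  'ca'
   9  s[0:],s[10:]  1  'c'
  10  s[10:],s[9:]  1  'c'
  11  s[9:],s[8:]  2  'cc'
  12  s[8:],s[7:]  3  'ccc'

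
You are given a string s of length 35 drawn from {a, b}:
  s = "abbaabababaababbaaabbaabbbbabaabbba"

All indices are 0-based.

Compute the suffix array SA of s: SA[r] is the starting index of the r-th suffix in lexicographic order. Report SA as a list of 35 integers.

[34, 16, 3, 10, 17, 29, 21, 8, 27, 6, 4, 11, 13, 0, 18, 30, 22, 33, 15, 2, 9, 28, 20, 7, 26, 5, 12, 32, 14, 1, 19, 25, 31, 24, 23]

rank→(start, suffix):
  0 → (34, 'a')
  1 → (16, 'aaabbaabbbbabaabbba')
  2 → (3, 'aabababaababbaaabbaabbbbabaabbba')
  3 → (10, 'aababbaaabbaabbbbabaabbba')
  4 → (17, 'aabbaabbbbabaabbba')
  5 → (29, 'aabbba')
  6 → (21, 'aabbbbabaabbba')
  7 → (8, 'abaababbaaabbaabbbbabaabbba')
  8 → (27, 'abaabbba')
  9 → (6, 'ababaababbaaabbaabbbbabaabbba')
  10 → (4, 'abababaababbaaabbaabbbbabaabbba')
  11 → (11, 'ababbaaabbaabbbbabaabbba')
  12 → (13, 'abbaaabbaabbbbabaabbba')
  13 → (0, 'abbaabababaababbaaabbaabbbbabaabbba')
  14 → (18, 'abbaabbbbabaabbba')
  15 → (30, 'abbba')
  16 → (22, 'abbbbabaabbba')
  17 → (33, 'ba')
  18 → (15, 'baaabbaabbbbabaabbba')
  19 → (2, 'baabababaababbaaabbaabbbbabaabbba')
  20 → (9, 'baababbaaabbaabbbbabaabbba')
  21 → (28, 'baabbba')
  22 → (20, 'baabbbbabaabbba')
  23 → (7, 'babaababbaaabbaabbbbabaabbba')
  24 → (26, 'babaabbba')
  25 → (5, 'bababaababbaaabbaabbbbabaabbba')
  26 → (12, 'babbaaabbaabbbbabaabbba')
  27 → (32, 'bba')
  28 → (14, 'bbaaabbaabbbbabaabbba')
  29 → (1, 'bbaabababaababbaaabbaabbbbabaabbba')
  30 → (19, 'bbaabbbbabaabbba')
  31 → (25, 'bbabaabbba')
  32 → (31, 'bbba')
  33 → (24, 'bbbabaabbba')
  34 → (23, 'bbbbabaabbba')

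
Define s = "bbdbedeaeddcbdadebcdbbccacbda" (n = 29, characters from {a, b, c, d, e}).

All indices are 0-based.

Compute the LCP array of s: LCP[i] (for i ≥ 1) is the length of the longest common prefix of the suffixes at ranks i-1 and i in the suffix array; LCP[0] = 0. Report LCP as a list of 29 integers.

rank | idx | suffix
   0 |  28 | a
   1 |  24 | acbda
   2 |  14 | adebcdbbccacbda
   3 |   7 | aeddcbdadebcdbbccacbda
   4 |  20 | bbccacbda
   5 |   0 | bbdbedeaeddcbdadebcdbbccacbda
   6 |  21 | bccacbda
   7 |  17 | bcdbbccacbda
   8 |  26 | bda
   9 |  12 | bdadebcdbbccacbda
  10 |   1 | bdbedeaeddcbdadebcdbbccacbda
  11 |   3 | bedeaeddcbdadebcdbbccacbda
  12 |  23 | cacbda
  13 |  25 | cbda
  14 |  11 | cbdadebcdbbccacbda
  15 |  22 | ccacbda
  16 |  18 | cdbbccacbda
  17 |  27 | da
  18 |  13 | dadebcdbbccacbda
  19 |  19 | dbbccacbda
  20 |   2 | dbedeaeddcbdadebcdbbccacbda
  21 |  10 | dcbdadebcdbbccacbda
  22 |   9 | ddcbdadebcdbbccacbda
  23 |   5 | deaeddcbdadebcdbbccacbda
  24 |  15 | debcdbbccacbda
  25 |   6 | eaeddcbdadebcdbbccacbda
  26 |  16 | ebcdbbccacbda
  27 |   8 | eddcbdadebcdbbccacbda
  28 |   4 | edeaeddcbdadebcdbbccacbda

SA = [28, 24, 14, 7, 20, 0, 21, 17, 26, 12, 1, 3, 23, 25, 11, 22, 18, 27, 13, 19, 2, 10, 9, 5, 15, 6, 16, 8, 4]
[i] adj suffixes → lcp
  [1] 28/24 → 1 ('a')
  [2] 24/14 → 1 ('a')
  [3] 14/7 → 1 ('a')
  [4] 7/20 → 0 ('')
  [5] 20/0 → 2 ('bb')
  [6] 0/21 → 1 ('b')
  [7] 21/17 → 2 ('bc')
  [8] 17/26 → 1 ('b')
  [9] 26/12 → 3 ('bda')
  [10] 12/1 → 2 ('bd')
  [11] 1/3 → 1 ('b')
  [12] 3/23 → 0 ('')
  [13] 23/25 → 1 ('c')
  [14] 25/11 → 4 ('cbda')
  [15] 11/22 → 1 ('c')
  [16] 22/18 → 1 ('c')
  [17] 18/27 → 0 ('')
  [18] 27/13 → 2 ('da')
  [19] 13/19 → 1 ('d')
  [20] 19/2 → 2 ('db')
  [21] 2/10 → 1 ('d')
  [22] 10/9 → 1 ('d')
  [23] 9/5 → 1 ('d')
  [24] 5/15 → 2 ('de')
  [25] 15/6 → 0 ('')
  [26] 6/16 → 1 ('e')
  [27] 16/8 → 1 ('e')
  [28] 8/4 → 2 ('ed')

[0, 1, 1, 1, 0, 2, 1, 2, 1, 3, 2, 1, 0, 1, 4, 1, 1, 0, 2, 1, 2, 1, 1, 1, 2, 0, 1, 1, 2]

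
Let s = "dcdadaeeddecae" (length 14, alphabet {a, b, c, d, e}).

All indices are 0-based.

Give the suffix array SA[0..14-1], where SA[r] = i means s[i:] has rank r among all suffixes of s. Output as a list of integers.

sorted suffixes:
  #0 SA[0]=3  'adaeeddecae'
  #1 SA[1]=12  'ae'
  #2 SA[2]=5  'aeeddecae'
  #3 SA[3]=11  'cae'
  #4 SA[4]=1  'cdadaeeddecae'
  #5 SA[5]=2  'dadaeeddecae'
  #6 SA[6]=4  'daeeddecae'
  #7 SA[7]=0  'dcdadaeeddecae'
  #8 SA[8]=8  'ddecae'
  #9 SA[9]=9  'decae'
  #10 SA[10]=13  'e'
  #11 SA[11]=10  'ecae'
  #12 SA[12]=7  'eddecae'
  #13 SA[13]=6  'eeddecae'

[3, 12, 5, 11, 1, 2, 4, 0, 8, 9, 13, 10, 7, 6]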